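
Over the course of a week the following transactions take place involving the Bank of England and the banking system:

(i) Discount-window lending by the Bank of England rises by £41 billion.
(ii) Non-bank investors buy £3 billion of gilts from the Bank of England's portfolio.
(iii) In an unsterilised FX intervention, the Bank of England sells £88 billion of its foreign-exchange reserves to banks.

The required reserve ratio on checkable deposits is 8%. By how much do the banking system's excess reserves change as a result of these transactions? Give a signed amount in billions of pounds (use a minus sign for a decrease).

Discount-window loan £41 billion: reserves +£41B, deposits 0.
Asset sale (to non-banks) £3 billion: reserves −£3B, deposits −£3B.
FX sale £88 billion: reserves −£88B, deposits 0.
Totals: Δreserves = −£50B, Δdeposits = −£3B.
Δrequired reserves = 8% × −£3B = −£0.24B.
Δexcess reserves = Δreserves − Δrequired = −£50B − (−£0.24B) = -£49.76 billion.

-£49.76 billion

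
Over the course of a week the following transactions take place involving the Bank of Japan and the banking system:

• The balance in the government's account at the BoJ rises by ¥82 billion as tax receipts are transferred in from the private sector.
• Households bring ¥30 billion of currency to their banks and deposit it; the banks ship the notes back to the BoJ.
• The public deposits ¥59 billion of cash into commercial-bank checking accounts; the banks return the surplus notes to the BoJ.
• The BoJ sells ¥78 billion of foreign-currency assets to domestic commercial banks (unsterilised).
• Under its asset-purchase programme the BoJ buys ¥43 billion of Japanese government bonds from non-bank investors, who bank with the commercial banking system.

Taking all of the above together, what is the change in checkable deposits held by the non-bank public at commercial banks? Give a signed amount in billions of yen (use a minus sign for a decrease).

+¥50 billion

BoJ balance sheet:
  Assets:      Securities +¥43B, Foreign assets −¥78B
  Liabilities: Bank reserves −¥28B, Currency in circulation −¥89B, Government deposits +¥82B
Commercial banking system:
  Assets:      Reserves at CB −¥28B, Foreign assets +¥78B
  Liabilities: Checkable deposits +¥50B
So the change in checkable deposits held by the non-bank public at commercial banks is +¥50 billion.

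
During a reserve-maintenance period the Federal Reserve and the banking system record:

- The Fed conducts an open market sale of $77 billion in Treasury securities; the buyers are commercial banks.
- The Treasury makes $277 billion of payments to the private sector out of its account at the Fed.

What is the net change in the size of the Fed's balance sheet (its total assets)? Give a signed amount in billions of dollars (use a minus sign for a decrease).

Fed balance sheet:
  Assets:      Securities −$77B
  Liabilities: Bank reserves +$200B, Government deposits −$277B
Change in total Fed assets = -$77 billion.

-$77 billion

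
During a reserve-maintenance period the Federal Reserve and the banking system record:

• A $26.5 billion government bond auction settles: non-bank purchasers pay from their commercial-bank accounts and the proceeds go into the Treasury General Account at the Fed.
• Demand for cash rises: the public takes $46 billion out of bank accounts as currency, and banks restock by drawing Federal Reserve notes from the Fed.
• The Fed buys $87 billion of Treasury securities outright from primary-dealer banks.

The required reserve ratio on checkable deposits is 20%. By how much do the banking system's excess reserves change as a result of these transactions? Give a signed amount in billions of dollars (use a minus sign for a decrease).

Government account inflow $26.5 billion: reserves −$26.5B, deposits −$26.5B.
Currency withdrawal $46 billion: reserves −$46B, deposits −$46B.
OMO purchase (from banks) $87 billion: reserves +$87B, deposits 0.
Totals: Δreserves = +$14.5B, Δdeposits = −$72.5B.
Δrequired reserves = 20% × −$72.5B = −$14.5B.
Δexcess reserves = Δreserves − Δrequired = +$14.5B − (−$14.5B) = +$29 billion.

+$29 billion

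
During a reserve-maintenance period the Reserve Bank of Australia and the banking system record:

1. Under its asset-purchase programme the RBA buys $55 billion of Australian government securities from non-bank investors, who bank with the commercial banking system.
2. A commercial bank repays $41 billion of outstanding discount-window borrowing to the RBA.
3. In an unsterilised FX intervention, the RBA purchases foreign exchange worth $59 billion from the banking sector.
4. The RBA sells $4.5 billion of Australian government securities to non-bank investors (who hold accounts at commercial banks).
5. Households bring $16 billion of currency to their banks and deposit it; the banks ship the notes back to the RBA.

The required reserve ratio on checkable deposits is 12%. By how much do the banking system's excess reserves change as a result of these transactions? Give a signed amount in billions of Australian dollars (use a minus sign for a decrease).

Asset purchase (from non-banks) $55 billion: reserves +$55B, deposits +$55B.
Discount-window repayment $41 billion: reserves −$41B, deposits 0.
FX purchase $59 billion: reserves +$59B, deposits 0.
Asset sale (to non-banks) $4.5 billion: reserves −$4.5B, deposits −$4.5B.
Currency deposit $16 billion: reserves +$16B, deposits +$16B.
Totals: Δreserves = +$84.5B, Δdeposits = +$66.5B.
Δrequired reserves = 12% × +$66.5B = +$7.98B.
Δexcess reserves = Δreserves − Δrequired = +$84.5B − (+$7.98B) = +$76.52 billion.

+$76.52 billion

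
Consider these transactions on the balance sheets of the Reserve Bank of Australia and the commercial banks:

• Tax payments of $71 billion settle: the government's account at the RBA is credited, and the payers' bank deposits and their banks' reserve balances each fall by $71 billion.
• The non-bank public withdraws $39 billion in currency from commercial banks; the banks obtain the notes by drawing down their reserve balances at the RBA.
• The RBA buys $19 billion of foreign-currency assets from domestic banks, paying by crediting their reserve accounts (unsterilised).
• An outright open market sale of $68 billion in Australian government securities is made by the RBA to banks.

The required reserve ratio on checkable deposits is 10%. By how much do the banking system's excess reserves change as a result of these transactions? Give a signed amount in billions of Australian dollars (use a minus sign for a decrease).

Government account inflow $71 billion: reserves −$71B, deposits −$71B.
Currency withdrawal $39 billion: reserves −$39B, deposits −$39B.
FX purchase $19 billion: reserves +$19B, deposits 0.
OMO sale (to banks) $68 billion: reserves −$68B, deposits 0.
Totals: Δreserves = −$159B, Δdeposits = −$110B.
Δrequired reserves = 10% × −$110B = −$11B.
Δexcess reserves = Δreserves − Δrequired = −$159B − (−$11B) = -$148 billion.

-$148 billion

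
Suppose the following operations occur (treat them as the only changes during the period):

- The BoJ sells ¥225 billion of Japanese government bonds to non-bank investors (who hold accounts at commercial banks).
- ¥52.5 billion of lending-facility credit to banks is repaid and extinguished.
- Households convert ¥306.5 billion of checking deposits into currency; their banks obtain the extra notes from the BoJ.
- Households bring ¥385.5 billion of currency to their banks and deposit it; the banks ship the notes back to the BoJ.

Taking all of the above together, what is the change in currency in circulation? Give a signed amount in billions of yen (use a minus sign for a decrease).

-¥79 billion

Asset sale (to non-banks) ¥225 billion: no currency enters or leaves circulation → 0.
Discount-window repayment ¥52.5 billion: no currency enters or leaves circulation → 0.
Currency withdrawal ¥306.5 billion: notes leave the central bank → +¥306.5B.
Currency deposit ¥385.5 billion: notes return to the central bank → −¥385.5B.
Net: 0 + 0 + 306.5 − 385.5 = -¥79 billion.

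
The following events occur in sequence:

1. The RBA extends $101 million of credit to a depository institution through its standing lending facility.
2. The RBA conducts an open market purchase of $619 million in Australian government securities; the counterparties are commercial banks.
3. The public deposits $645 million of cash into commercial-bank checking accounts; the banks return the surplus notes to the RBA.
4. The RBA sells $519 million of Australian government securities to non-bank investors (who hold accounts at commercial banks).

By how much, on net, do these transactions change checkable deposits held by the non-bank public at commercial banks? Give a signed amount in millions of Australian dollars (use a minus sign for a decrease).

Discount-window loan $101 million: the counterparty is a bank, so public deposits are unchanged → 0.
OMO purchase (from banks) $619 million: the counterparty is a bank, so public deposits are unchanged → 0.
Currency deposit $645 million: non-bank counterparties' bank balances rise → +$645M.
Asset sale (to non-banks) $519 million: non-bank counterparties' bank balances fall → −$519M.
Net: 0 + 0 + 645 − 519 = +$126 million.

+$126 million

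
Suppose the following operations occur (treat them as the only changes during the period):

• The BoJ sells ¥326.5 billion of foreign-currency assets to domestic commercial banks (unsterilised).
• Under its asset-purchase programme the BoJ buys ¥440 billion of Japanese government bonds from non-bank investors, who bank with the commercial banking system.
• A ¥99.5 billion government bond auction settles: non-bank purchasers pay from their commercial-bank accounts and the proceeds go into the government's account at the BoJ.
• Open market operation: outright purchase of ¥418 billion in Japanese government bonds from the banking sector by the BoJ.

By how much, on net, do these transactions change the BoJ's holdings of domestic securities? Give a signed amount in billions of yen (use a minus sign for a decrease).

+¥858 billion

BoJ balance sheet:
  Assets:      Securities +¥858B, Foreign assets −¥326.5B
  Liabilities: Bank reserves +¥432B, Government deposits +¥99.5B
Commercial banking system:
  Assets:      Reserves at CB +¥432B, Securities −¥418B, Foreign assets +¥326.5B
  Liabilities: Checkable deposits +¥340.5B
So the change in the BoJ's holdings of domestic securities is +¥858 billion.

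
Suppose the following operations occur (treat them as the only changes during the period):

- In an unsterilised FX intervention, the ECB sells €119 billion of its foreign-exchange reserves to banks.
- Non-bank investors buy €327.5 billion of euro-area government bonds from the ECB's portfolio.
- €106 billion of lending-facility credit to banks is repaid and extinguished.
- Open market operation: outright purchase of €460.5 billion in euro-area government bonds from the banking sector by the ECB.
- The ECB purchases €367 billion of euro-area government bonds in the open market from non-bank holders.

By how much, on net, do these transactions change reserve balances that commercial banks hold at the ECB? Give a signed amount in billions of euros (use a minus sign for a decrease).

FX sale €119 billion: the buying banks pay out of their reserve balances → −€119B.
Asset sale (to non-banks) €327.5 billion: the non-bank buyers' banks settle from reserves → −€327.5B.
Discount-window repayment €106 billion: repayment is debited from reserves → −€106B.
OMO purchase (from banks) €460.5 billion: the ECB pays by crediting reserve accounts → +€460.5B.
Asset purchase (from non-banks) €367 billion: the ECB pays by crediting reserve accounts → +€367B.
Net: −119 − 327.5 − 106 + 460.5 + 367 = +€275 billion.

+€275 billion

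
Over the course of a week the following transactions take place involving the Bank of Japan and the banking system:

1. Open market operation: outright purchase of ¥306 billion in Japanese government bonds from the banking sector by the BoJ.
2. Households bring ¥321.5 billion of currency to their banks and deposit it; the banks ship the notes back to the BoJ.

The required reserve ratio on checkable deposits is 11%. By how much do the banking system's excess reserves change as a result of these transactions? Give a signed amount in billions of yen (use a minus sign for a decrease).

+¥592.135 billion

OMO purchase (from banks) ¥306 billion: reserves +¥306B, deposits 0.
Currency deposit ¥321.5 billion: reserves +¥321.5B, deposits +¥321.5B.
Totals: Δreserves = +¥627.5B, Δdeposits = +¥321.5B.
Δrequired reserves = 11% × +¥321.5B = +¥35.365B.
Δexcess reserves = Δreserves − Δrequired = +¥627.5B − (+¥35.365B) = +¥592.135 billion.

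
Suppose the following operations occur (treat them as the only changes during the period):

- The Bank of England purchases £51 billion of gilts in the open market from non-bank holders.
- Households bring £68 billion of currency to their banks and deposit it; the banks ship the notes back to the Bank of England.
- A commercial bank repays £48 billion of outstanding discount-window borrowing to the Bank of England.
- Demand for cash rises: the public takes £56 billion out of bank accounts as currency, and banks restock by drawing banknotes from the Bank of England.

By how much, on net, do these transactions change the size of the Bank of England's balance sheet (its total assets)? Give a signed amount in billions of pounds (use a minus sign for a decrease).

+£3 billion

Bank of England balance sheet:
  Assets:      Securities +£51B, Loans to banks −£48B
  Liabilities: Bank reserves +£15B, Currency in circulation −£12B
Commercial banking system:
  Assets:      Reserves at CB +£15B
  Liabilities: Checkable deposits +£63B, Borrowings from CB −£48B
Change in total Bank of England assets = +£3 billion.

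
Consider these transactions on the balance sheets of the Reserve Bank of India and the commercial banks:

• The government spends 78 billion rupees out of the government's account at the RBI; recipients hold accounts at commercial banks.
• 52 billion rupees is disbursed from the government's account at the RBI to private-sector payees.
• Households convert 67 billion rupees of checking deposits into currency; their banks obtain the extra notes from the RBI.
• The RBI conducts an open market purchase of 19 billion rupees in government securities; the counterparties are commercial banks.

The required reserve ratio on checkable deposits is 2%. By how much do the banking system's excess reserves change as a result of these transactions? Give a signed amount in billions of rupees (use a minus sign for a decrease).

Government spending 78 billion rupees: reserves +78B, deposits +78B.
Government spending 52 billion rupees: reserves +52B, deposits +52B.
Currency withdrawal 67 billion rupees: reserves −67B, deposits −67B.
OMO purchase (from banks) 19 billion rupees: reserves +19B, deposits 0.
Totals: Δreserves = +82B, Δdeposits = +63B.
Δrequired reserves = 2% × +63B = +1.26B.
Δexcess reserves = Δreserves − Δrequired = +82B − (+1.26B) = +80.74 billion.

+80.74 billion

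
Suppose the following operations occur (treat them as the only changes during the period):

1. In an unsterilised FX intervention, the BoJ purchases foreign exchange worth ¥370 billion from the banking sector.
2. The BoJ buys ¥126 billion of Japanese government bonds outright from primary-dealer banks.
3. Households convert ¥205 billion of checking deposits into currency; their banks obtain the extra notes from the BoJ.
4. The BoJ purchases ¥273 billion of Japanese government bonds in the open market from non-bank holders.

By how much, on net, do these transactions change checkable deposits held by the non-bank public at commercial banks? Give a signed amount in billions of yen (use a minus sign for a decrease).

BoJ balance sheet:
  Assets:      Securities +¥399B, Foreign assets +¥370B
  Liabilities: Bank reserves +¥564B, Currency in circulation +¥205B
Commercial banking system:
  Assets:      Reserves at CB +¥564B, Securities −¥126B, Foreign assets −¥370B
  Liabilities: Checkable deposits +¥68B
So the change in checkable deposits held by the non-bank public at commercial banks is +¥68 billion.

+¥68 billion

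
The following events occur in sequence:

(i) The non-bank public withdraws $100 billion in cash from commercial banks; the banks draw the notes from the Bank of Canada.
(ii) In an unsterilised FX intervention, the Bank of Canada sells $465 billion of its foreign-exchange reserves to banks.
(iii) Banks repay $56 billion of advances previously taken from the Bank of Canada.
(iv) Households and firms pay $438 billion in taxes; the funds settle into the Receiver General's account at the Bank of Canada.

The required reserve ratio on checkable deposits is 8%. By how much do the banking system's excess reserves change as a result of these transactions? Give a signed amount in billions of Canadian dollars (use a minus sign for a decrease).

-$1015.96 billion

Currency withdrawal $100 billion: reserves −$100B, deposits −$100B.
FX sale $465 billion: reserves −$465B, deposits 0.
Discount-window repayment $56 billion: reserves −$56B, deposits 0.
Government account inflow $438 billion: reserves −$438B, deposits −$438B.
Totals: Δreserves = −$1059B, Δdeposits = −$538B.
Δrequired reserves = 8% × −$538B = −$43.04B.
Δexcess reserves = Δreserves − Δrequired = −$1059B − (−$43.04B) = -$1015.96 billion.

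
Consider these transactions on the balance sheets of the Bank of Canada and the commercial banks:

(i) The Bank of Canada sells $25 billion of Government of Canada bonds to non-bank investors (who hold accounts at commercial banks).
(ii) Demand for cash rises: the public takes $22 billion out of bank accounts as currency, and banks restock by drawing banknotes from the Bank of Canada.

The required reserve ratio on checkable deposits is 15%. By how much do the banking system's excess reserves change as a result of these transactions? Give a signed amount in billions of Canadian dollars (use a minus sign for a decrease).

-$39.95 billion

Asset sale (to non-banks) $25 billion: reserves −$25B, deposits −$25B.
Currency withdrawal $22 billion: reserves −$22B, deposits −$22B.
Totals: Δreserves = −$47B, Δdeposits = −$47B.
Δrequired reserves = 15% × −$47B = −$7.05B.
Δexcess reserves = Δreserves − Δrequired = −$47B − (−$7.05B) = -$39.95 billion.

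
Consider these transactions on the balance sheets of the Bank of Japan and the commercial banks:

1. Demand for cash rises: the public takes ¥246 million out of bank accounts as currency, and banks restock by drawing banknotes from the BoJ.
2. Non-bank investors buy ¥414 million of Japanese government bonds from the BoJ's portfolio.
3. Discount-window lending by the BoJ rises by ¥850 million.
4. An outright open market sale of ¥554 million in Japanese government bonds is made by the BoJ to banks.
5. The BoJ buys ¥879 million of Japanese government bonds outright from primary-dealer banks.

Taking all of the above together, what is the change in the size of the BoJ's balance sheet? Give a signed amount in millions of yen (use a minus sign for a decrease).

+¥761 million

Currency withdrawal ¥246 million: only the composition of liabilities changes → 0.
Asset sale (to non-banks) ¥414 million: a BoJ asset is shed → −¥414M.
Discount-window loan ¥850 million: a BoJ asset is acquired → +¥850M.
OMO sale (to banks) ¥554 million: a BoJ asset is shed → −¥554M.
OMO purchase (from banks) ¥879 million: a BoJ asset is acquired → +¥879M.
Net: 0 − 414 + 850 − 554 + 879 = +¥761 million.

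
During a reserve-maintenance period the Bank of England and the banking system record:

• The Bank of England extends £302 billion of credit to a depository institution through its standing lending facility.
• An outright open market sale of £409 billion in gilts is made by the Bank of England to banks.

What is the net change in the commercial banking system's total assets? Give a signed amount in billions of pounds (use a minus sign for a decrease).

+£302 billion

Discount-window loan £302 billion: bank balance sheets expand → +£302B.
OMO sale (to banks) £409 billion: just an asset swap on bank balance sheets → 0.
Net: 302 + 0 = +£302 billion.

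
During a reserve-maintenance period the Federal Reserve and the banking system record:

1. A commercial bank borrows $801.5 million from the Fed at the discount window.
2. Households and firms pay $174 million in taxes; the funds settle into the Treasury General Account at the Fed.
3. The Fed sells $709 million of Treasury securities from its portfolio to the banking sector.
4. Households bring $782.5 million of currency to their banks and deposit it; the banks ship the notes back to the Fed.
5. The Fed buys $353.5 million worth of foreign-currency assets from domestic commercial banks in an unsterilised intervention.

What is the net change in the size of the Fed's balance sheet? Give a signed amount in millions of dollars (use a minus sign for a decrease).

+$446 million

Discount-window loan $801.5 million: a Fed asset is acquired → +$801.5M.
Government account inflow $174 million: only the composition of liabilities changes → 0.
OMO sale (to banks) $709 million: a Fed asset is shed → −$709M.
Currency deposit $782.5 million: only the composition of liabilities changes → 0.
FX purchase $353.5 million: a Fed asset is acquired → +$353.5M.
Net: 801.5 + 0 − 709 + 0 + 353.5 = +$446 million.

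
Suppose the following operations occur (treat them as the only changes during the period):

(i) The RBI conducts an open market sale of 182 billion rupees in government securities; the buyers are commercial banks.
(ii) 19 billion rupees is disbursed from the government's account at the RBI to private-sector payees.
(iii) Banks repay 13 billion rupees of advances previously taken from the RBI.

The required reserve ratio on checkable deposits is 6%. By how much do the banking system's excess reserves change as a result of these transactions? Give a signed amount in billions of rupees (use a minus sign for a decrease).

-177.14 billion

OMO sale (to banks) 182 billion rupees: reserves −182B, deposits 0.
Government spending 19 billion rupees: reserves +19B, deposits +19B.
Discount-window repayment 13 billion rupees: reserves −13B, deposits 0.
Totals: Δreserves = −176B, Δdeposits = +19B.
Δrequired reserves = 6% × +19B = +1.14B.
Δexcess reserves = Δreserves − Δrequired = −176B − (+1.14B) = -177.14 billion.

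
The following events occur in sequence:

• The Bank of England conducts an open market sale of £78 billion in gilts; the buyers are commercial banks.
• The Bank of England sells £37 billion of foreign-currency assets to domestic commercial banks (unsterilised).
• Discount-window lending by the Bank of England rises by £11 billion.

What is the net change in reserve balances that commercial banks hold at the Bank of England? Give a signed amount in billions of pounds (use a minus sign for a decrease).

Bank of England balance sheet:
  Assets:      Securities −£78B, Loans to banks +£11B, Foreign assets −£37B
  Liabilities: Bank reserves −£104B
Commercial banking system:
  Assets:      Reserves at CB −£104B, Securities +£78B, Foreign assets +£37B
  Liabilities: Borrowings from CB +£11B
So the change in reserve balances that commercial banks hold at the Bank of England is -£104 billion.

-£104 billion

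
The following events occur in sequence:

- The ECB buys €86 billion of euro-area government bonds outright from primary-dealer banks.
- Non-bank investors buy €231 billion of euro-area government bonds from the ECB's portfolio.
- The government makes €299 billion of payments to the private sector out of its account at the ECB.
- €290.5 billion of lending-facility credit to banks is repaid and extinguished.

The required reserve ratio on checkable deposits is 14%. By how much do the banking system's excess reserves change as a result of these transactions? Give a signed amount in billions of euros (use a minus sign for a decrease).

OMO purchase (from banks) €86 billion: reserves +€86B, deposits 0.
Asset sale (to non-banks) €231 billion: reserves −€231B, deposits −€231B.
Government spending €299 billion: reserves +€299B, deposits +€299B.
Discount-window repayment €290.5 billion: reserves −€290.5B, deposits 0.
Totals: Δreserves = −€136.5B, Δdeposits = +€68B.
Δrequired reserves = 14% × +€68B = +€9.52B.
Δexcess reserves = Δreserves − Δrequired = −€136.5B − (+€9.52B) = -€146.02 billion.

-€146.02 billion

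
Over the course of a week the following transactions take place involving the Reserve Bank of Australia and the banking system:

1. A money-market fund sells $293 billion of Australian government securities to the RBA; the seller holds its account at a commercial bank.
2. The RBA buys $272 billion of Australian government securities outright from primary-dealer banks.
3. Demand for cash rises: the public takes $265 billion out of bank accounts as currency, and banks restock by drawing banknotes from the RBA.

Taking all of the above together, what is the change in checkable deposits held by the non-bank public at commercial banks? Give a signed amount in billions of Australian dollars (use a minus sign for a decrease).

+$28 billion

RBA balance sheet:
  Assets:      Securities +$565B
  Liabilities: Bank reserves +$300B, Currency in circulation +$265B
Commercial banking system:
  Assets:      Reserves at CB +$300B, Securities −$272B
  Liabilities: Checkable deposits +$28B
So the change in checkable deposits held by the non-bank public at commercial banks is +$28 billion.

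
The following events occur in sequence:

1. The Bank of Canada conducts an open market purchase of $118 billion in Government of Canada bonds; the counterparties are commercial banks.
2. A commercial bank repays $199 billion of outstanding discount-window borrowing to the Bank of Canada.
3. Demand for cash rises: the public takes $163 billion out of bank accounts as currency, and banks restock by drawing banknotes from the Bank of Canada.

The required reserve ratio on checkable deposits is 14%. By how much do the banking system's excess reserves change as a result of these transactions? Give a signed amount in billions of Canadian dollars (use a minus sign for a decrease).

OMO purchase (from banks) $118 billion: reserves +$118B, deposits 0.
Discount-window repayment $199 billion: reserves −$199B, deposits 0.
Currency withdrawal $163 billion: reserves −$163B, deposits −$163B.
Totals: Δreserves = −$244B, Δdeposits = −$163B.
Δrequired reserves = 14% × −$163B = −$22.82B.
Δexcess reserves = Δreserves − Δrequired = −$244B − (−$22.82B) = -$221.18 billion.

-$221.18 billion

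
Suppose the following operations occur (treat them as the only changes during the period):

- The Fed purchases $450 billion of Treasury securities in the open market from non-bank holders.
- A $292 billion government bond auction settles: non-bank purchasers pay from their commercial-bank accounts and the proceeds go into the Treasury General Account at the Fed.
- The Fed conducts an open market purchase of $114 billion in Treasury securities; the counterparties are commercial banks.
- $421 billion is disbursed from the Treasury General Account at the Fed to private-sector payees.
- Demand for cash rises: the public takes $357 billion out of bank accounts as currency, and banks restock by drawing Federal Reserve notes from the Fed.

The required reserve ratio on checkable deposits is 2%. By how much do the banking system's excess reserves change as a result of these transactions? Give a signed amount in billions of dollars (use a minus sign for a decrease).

Asset purchase (from non-banks) $450 billion: reserves +$450B, deposits +$450B.
Government account inflow $292 billion: reserves −$292B, deposits −$292B.
OMO purchase (from banks) $114 billion: reserves +$114B, deposits 0.
Government spending $421 billion: reserves +$421B, deposits +$421B.
Currency withdrawal $357 billion: reserves −$357B, deposits −$357B.
Totals: Δreserves = +$336B, Δdeposits = +$222B.
Δrequired reserves = 2% × +$222B = +$4.44B.
Δexcess reserves = Δreserves − Δrequired = +$336B − (+$4.44B) = +$331.56 billion.

+$331.56 billion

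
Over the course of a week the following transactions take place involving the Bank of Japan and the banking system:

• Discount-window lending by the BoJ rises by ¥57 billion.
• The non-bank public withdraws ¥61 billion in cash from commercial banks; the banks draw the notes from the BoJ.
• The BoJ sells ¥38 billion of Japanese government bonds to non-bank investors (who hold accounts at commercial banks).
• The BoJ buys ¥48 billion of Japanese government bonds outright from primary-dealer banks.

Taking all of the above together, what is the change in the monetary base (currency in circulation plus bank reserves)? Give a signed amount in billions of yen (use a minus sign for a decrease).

BoJ balance sheet:
  Assets:      Securities +¥10B, Loans to banks +¥57B
  Liabilities: Bank reserves +¥6B, Currency in circulation +¥61B
Monetary base = currency + reserves: +¥61B + (+¥6B) = +¥67 billion.

+¥67 billion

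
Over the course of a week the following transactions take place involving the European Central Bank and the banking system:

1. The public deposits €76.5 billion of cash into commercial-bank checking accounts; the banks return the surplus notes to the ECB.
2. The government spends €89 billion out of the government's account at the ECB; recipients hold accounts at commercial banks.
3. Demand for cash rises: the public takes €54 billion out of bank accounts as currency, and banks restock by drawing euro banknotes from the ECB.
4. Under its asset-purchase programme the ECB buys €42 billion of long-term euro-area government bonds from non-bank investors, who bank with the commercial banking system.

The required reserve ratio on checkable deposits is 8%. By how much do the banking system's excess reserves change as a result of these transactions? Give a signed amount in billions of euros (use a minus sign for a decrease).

+€141.22 billion

Currency deposit €76.5 billion: reserves +€76.5B, deposits +€76.5B.
Government spending €89 billion: reserves +€89B, deposits +€89B.
Currency withdrawal €54 billion: reserves −€54B, deposits −€54B.
Asset purchase (from non-banks) €42 billion: reserves +€42B, deposits +€42B.
Totals: Δreserves = +€153.5B, Δdeposits = +€153.5B.
Δrequired reserves = 8% × +€153.5B = +€12.28B.
Δexcess reserves = Δreserves − Δrequired = +€153.5B − (+€12.28B) = +€141.22 billion.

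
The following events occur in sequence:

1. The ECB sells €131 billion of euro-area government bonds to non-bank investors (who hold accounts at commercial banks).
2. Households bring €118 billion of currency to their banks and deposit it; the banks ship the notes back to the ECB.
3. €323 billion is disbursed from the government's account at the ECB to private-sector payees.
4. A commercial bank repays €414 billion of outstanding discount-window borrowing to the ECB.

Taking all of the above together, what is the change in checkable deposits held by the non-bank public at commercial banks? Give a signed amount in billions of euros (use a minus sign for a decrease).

ECB balance sheet:
  Assets:      Securities −€131B, Loans to banks −€414B
  Liabilities: Bank reserves −€104B, Currency in circulation −€118B, Government deposits −€323B
Commercial banking system:
  Assets:      Reserves at CB −€104B
  Liabilities: Checkable deposits +€310B, Borrowings from CB −€414B
So the change in checkable deposits held by the non-bank public at commercial banks is +€310 billion.

+€310 billion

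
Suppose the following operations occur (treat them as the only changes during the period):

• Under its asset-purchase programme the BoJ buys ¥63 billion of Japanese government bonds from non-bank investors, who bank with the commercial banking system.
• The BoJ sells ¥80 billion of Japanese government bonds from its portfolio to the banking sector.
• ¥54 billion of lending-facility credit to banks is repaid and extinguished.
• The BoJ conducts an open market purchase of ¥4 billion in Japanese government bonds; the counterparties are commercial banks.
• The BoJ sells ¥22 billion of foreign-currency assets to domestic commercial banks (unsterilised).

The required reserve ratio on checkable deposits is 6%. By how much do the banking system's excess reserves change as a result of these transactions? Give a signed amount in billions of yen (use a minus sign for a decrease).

Asset purchase (from non-banks) ¥63 billion: reserves +¥63B, deposits +¥63B.
OMO sale (to banks) ¥80 billion: reserves −¥80B, deposits 0.
Discount-window repayment ¥54 billion: reserves −¥54B, deposits 0.
OMO purchase (from banks) ¥4 billion: reserves +¥4B, deposits 0.
FX sale ¥22 billion: reserves −¥22B, deposits 0.
Totals: Δreserves = −¥89B, Δdeposits = +¥63B.
Δrequired reserves = 6% × +¥63B = +¥3.78B.
Δexcess reserves = Δreserves − Δrequired = −¥89B − (+¥3.78B) = -¥92.78 billion.

-¥92.78 billion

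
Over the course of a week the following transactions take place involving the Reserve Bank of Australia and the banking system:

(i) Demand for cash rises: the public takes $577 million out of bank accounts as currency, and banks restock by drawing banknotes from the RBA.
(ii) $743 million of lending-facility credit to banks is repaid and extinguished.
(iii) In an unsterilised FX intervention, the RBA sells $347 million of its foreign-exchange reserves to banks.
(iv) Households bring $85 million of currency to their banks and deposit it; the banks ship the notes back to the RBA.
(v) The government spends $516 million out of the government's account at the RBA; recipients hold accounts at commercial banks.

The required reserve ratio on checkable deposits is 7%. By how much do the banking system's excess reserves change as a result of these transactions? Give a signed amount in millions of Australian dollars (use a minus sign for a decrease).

Currency withdrawal $577 million: reserves −$577M, deposits −$577M.
Discount-window repayment $743 million: reserves −$743M, deposits 0.
FX sale $347 million: reserves −$347M, deposits 0.
Currency deposit $85 million: reserves +$85M, deposits +$85M.
Government spending $516 million: reserves +$516M, deposits +$516M.
Totals: Δreserves = −$1066M, Δdeposits = +$24M.
Δrequired reserves = 7% × +$24M = +$1.68M.
Δexcess reserves = Δreserves − Δrequired = −$1066M − (+$1.68M) = -$1067.68 million.

-$1067.68 million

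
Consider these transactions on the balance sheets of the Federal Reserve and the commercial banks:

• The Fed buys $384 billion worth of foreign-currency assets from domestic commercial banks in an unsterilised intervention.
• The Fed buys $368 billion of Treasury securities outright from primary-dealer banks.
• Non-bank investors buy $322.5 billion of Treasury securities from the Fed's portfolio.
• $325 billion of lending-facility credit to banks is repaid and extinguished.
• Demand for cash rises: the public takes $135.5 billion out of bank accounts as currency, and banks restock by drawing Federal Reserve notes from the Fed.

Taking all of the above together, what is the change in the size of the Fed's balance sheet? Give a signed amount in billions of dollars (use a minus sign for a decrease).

FX purchase $384 billion: a Fed asset is acquired → +$384B.
OMO purchase (from banks) $368 billion: a Fed asset is acquired → +$368B.
Asset sale (to non-banks) $322.5 billion: a Fed asset is shed → −$322.5B.
Discount-window repayment $325 billion: a Fed asset is shed → −$325B.
Currency withdrawal $135.5 billion: only the composition of liabilities changes → 0.
Net: 384 + 368 − 322.5 − 325 + 0 = +$104.5 billion.

+$104.5 billion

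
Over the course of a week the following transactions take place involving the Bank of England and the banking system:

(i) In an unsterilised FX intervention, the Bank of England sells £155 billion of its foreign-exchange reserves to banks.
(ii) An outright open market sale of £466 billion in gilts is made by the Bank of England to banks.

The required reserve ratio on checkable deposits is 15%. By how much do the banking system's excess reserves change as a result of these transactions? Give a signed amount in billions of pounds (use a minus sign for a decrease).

-£621 billion

FX sale £155 billion: reserves −£155B, deposits 0.
OMO sale (to banks) £466 billion: reserves −£466B, deposits 0.
Totals: Δreserves = −£621B, Δdeposits = 0.
Δrequired reserves = 15% × 0 = 0.
Δexcess reserves = Δreserves − Δrequired = −£621B − (0) = -£621 billion.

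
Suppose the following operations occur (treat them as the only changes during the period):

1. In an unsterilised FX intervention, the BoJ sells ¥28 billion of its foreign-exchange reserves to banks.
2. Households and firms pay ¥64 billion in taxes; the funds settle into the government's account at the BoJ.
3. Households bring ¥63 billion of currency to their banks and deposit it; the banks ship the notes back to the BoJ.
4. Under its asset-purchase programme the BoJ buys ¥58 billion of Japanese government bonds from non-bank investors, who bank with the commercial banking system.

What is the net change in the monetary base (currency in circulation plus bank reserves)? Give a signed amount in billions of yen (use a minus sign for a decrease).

FX sale ¥28 billion: BoJ balance sheet contracts → −¥28B.
Government account inflow ¥64 billion: reserves shift to a non-base liability → −¥64B.
Currency deposit ¥63 billion: just a shift between currency and reserves — both are base money → 0.
Asset purchase (from non-banks) ¥58 billion: BoJ balance sheet expands → +¥58B.
Net: −28 − 64 + 0 + 58 = -¥34 billion.

-¥34 billion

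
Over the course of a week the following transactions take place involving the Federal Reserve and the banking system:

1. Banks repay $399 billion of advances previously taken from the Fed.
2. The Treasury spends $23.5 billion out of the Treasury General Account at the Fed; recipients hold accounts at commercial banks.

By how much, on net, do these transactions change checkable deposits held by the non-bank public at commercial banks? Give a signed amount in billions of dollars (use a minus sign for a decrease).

Fed balance sheet:
  Assets:      Loans to banks −$399B
  Liabilities: Bank reserves −$375.5B, Government deposits −$23.5B
Commercial banking system:
  Assets:      Reserves at CB −$375.5B
  Liabilities: Checkable deposits +$23.5B, Borrowings from CB −$399B
So the change in checkable deposits held by the non-bank public at commercial banks is +$23.5 billion.

+$23.5 billion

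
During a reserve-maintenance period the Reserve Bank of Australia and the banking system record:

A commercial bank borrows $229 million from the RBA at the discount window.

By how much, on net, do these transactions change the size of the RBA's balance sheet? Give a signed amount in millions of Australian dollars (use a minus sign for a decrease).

RBA balance sheet:
  Assets:      Loans to banks +$229M
  Liabilities: Bank reserves +$229M
Commercial banking system:
  Assets:      Reserves at CB +$229M
  Liabilities: Borrowings from CB +$229M
Change in total RBA assets = +$229 million.

+$229 million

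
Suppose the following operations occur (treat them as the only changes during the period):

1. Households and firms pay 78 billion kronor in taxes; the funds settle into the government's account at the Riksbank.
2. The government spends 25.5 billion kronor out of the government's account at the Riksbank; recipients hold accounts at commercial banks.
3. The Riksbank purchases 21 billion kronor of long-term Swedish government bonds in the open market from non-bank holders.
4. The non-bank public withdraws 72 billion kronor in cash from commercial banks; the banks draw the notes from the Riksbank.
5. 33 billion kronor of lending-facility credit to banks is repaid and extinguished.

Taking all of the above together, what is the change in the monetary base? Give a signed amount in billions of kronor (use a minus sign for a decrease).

-64.5 billion

Government account inflow 78 billion kronor: reserves shift to a non-base liability → −78B.
Government spending 25.5 billion kronor: a non-base liability converts back to reserves → +25.5B.
Asset purchase (from non-banks) 21 billion kronor: Riksbank balance sheet expands → +21B.
Currency withdrawal 72 billion kronor: just a shift between currency and reserves — both are base money → 0.
Discount-window repayment 33 billion kronor: Riksbank balance sheet contracts → −33B.
Net: −78 + 25.5 + 21 + 0 − 33 = -64.5 billion.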